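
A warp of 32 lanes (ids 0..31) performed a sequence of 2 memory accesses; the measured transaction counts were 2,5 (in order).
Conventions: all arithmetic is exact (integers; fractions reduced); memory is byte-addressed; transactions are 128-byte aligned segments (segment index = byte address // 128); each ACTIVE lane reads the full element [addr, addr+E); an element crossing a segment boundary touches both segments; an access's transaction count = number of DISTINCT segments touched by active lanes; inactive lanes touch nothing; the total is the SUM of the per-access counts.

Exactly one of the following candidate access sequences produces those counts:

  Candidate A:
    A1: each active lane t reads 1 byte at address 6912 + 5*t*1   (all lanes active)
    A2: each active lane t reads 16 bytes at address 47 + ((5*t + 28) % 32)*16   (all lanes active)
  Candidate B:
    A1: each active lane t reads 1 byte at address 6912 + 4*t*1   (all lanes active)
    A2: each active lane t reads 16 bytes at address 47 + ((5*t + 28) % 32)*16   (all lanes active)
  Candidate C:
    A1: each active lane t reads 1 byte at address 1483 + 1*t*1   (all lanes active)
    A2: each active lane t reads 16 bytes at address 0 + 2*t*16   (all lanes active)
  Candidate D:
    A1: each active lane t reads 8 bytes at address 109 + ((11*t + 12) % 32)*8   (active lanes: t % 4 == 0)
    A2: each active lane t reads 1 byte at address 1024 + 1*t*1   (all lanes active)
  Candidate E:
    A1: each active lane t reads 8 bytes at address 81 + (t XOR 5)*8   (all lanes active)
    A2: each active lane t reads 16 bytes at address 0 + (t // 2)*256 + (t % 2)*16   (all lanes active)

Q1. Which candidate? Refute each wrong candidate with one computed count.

B: A1 gives 1 transaction, not 2
C: A1 gives 1 transaction, not 2
D: A1 gives 3 transactions, not 2
E: A1 gives 3 transactions, not 2
A: all counts match (2,5)

Answer: A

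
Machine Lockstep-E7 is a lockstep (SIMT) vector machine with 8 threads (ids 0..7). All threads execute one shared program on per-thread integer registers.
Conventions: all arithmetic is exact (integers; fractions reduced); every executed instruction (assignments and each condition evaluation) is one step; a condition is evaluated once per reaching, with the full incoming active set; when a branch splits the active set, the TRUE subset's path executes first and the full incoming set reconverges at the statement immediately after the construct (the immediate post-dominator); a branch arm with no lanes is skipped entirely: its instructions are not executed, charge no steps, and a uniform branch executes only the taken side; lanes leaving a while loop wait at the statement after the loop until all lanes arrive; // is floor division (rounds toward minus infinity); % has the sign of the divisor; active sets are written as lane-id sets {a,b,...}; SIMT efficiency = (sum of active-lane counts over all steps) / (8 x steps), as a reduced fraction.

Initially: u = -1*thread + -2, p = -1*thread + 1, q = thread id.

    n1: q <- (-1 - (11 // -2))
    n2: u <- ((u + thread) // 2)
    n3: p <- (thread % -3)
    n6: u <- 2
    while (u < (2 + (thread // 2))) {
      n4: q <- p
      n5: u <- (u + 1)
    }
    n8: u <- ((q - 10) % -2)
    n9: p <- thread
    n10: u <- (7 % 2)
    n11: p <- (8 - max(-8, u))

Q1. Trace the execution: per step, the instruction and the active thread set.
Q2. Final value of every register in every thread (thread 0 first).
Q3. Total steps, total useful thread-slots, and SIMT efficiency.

step 0: q <- (-1 - (11 // -2))       {0,1,2,3,4,5,6,7}
step 1: u <- ((u + thread) // 2)     {0,1,2,3,4,5,6,7}
step 2: p <- (thread % -3)           {0,1,2,3,4,5,6,7}
step 3: u <- 2                       {0,1,2,3,4,5,6,7}
step 4: eval (u < (2 + (thread // 2))) {0,1,2,3,4,5,6,7}
step 5: q <- p                       {2,3,4,5,6,7}
step 6: u <- (u + 1)                 {2,3,4,5,6,7}
step 7: eval (u < (2 + (thread // 2))) {2,3,4,5,6,7}
step 8: q <- p                       {4,5,6,7}
step 9: u <- (u + 1)                 {4,5,6,7}
step 10: eval (u < (2 + (thread // 2))) {4,5,6,7}
step 11: q <- p                       {6,7}
step 12: u <- (u + 1)                 {6,7}
step 13: eval (u < (2 + (thread // 2))) {6,7}
step 14: u <- ((q - 10) % -2)         {0,1,2,3,4,5,6,7}
step 15: p <- thread                  {0,1,2,3,4,5,6,7}
step 16: u <- (7 % 2)                 {0,1,2,3,4,5,6,7}
step 17: p <- (8 - max(-8, u))        {0,1,2,3,4,5,6,7}

Answer: 18 steps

u: 1,1,1,1,1,1,1,1
p: 7,7,7,7,7,7,7,7
q: 5,5,-1,0,-2,-1,0,-2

steps = 18; useful = 108; efficiency = 108/144 = 3/4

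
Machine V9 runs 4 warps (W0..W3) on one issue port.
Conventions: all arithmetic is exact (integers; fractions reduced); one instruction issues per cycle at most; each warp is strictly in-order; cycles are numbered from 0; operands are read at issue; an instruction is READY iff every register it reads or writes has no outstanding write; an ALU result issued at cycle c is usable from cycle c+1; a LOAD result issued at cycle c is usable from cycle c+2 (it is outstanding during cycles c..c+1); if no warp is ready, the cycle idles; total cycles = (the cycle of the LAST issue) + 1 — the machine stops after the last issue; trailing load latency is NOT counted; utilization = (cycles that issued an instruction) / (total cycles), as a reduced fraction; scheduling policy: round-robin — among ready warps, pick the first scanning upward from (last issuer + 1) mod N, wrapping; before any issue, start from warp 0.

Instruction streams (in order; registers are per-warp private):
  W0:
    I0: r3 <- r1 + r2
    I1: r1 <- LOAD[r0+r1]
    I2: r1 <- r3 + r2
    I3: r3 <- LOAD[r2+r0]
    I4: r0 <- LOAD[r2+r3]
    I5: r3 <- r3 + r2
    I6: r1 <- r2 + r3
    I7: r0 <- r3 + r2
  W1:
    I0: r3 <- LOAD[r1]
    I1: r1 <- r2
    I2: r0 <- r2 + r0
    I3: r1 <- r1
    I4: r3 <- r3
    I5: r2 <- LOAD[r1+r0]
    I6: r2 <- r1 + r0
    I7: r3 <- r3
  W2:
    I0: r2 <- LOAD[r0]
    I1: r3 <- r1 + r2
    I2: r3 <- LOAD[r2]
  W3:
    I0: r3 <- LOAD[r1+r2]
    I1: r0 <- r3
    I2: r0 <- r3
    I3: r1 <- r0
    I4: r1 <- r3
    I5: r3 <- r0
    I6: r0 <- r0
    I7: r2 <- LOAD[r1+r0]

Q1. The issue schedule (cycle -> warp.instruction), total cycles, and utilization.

cycle 0: W0.I0
cycle 1: W1.I0
cycle 2: W2.I0
cycle 3: W3.I0
cycle 4: W0.I1
cycle 5: W1.I1
cycle 6: W2.I1
cycle 7: W3.I1
cycle 8: W0.I2
cycle 9: W1.I2
cycle 10: W2.I2
cycle 11: W3.I2
cycle 12: W0.I3
cycle 13: W1.I3
cycle 14: W3.I3
cycle 15: W0.I4
cycle 16: W1.I4
cycle 17: W3.I4
cycle 18: W0.I5
cycle 19: W1.I5
cycle 20: W3.I5
cycle 21: W0.I6
cycle 22: W1.I6
cycle 23: W3.I6
cycle 24: W0.I7
cycle 25: W1.I7
cycle 26: W3.I7

Answer: 27 cycles, utilization 1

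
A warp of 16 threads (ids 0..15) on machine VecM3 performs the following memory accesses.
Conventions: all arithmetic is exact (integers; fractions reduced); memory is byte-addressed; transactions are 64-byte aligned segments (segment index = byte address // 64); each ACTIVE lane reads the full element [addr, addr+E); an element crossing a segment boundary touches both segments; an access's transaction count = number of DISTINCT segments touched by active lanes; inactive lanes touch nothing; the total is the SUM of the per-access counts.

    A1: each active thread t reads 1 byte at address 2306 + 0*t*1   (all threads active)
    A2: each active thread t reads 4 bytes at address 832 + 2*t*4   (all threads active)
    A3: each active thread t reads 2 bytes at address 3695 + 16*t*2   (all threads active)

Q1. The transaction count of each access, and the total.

A1: 1 transaction
A2: 2 transactions
A3: 9 transactions

Answer: 1,2,9; total 12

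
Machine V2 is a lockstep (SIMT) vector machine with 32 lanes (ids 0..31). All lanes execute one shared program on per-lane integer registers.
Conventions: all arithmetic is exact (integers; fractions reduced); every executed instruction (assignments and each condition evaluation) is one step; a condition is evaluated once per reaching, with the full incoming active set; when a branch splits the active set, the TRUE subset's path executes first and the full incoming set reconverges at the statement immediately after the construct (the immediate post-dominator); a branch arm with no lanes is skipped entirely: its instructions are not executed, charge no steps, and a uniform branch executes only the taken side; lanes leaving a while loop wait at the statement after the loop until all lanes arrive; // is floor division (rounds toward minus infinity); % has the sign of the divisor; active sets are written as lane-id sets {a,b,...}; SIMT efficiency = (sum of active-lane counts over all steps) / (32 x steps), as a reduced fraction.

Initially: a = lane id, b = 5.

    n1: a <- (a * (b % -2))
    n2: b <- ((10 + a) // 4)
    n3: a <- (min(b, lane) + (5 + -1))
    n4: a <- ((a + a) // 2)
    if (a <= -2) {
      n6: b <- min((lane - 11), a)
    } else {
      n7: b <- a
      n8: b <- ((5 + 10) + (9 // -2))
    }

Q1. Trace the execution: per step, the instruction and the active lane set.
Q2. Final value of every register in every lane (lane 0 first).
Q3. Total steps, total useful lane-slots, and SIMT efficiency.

step 0: a <- (a * (b % -2))          {0,1,2,3,4,5,6,7,8,9,10,11,12,13,14,15,16,17,18,19,20,21,22,23,24,25,26,27,28,29,30,31}
step 1: b <- ((10 + a) // 4)         {0,1,2,3,4,5,6,7,8,9,10,11,12,13,14,15,16,17,18,19,20,21,22,23,24,25,26,27,28,29,30,31}
step 2: a <- (min(b, lane) + (5 + -1)) {0,1,2,3,4,5,6,7,8,9,10,11,12,13,14,15,16,17,18,19,20,21,22,23,24,25,26,27,28,29,30,31}
step 3: a <- ((a + a) // 2)          {0,1,2,3,4,5,6,7,8,9,10,11,12,13,14,15,16,17,18,19,20,21,22,23,24,25,26,27,28,29,30,31}
step 4: eval (a <= -2)               {0,1,2,3,4,5,6,7,8,9,10,11,12,13,14,15,16,17,18,19,20,21,22,23,24,25,26,27,28,29,30,31}
step 5: b <- min((lane - 11), a)     {31}
step 6: b <- a                       {0,1,2,3,4,5,6,7,8,9,10,11,12,13,14,15,16,17,18,19,20,21,22,23,24,25,26,27,28,29,30}
step 7: b <- ((5 + 10) + (9 // -2))  {0,1,2,3,4,5,6,7,8,9,10,11,12,13,14,15,16,17,18,19,20,21,22,23,24,25,26,27,28,29,30}

Answer: 8 steps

a: 4,5,6,5,5,5,5,4,4,4,4,3,3,3,3,2,2,2,2,1,1,1,1,0,0,0,0,-1,-1,-1,-1,-2
b: 10,10,10,10,10,10,10,10,10,10,10,10,10,10,10,10,10,10,10,10,10,10,10,10,10,10,10,10,10,10,10,-2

steps = 8; useful = 223; efficiency = 223/256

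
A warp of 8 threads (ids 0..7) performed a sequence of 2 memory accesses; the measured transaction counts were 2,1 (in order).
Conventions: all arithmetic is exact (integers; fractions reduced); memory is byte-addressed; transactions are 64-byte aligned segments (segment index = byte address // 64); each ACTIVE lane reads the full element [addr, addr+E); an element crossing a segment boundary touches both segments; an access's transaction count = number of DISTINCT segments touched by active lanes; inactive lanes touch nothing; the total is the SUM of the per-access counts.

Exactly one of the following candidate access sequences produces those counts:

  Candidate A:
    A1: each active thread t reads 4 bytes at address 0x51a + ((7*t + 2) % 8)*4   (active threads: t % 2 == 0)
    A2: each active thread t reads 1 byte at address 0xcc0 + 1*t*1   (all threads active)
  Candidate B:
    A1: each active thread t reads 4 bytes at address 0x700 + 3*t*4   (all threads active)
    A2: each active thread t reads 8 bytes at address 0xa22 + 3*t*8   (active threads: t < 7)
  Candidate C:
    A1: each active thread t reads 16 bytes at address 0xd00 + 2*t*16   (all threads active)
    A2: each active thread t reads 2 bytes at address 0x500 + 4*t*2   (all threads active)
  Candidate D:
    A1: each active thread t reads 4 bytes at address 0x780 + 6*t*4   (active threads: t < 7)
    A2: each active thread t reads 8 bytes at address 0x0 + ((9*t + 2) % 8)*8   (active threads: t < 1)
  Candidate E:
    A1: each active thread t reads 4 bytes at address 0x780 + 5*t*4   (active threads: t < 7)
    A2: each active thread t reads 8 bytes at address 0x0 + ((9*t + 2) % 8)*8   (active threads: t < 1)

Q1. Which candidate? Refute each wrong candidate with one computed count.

A: A1 gives 1 transaction, not 2
B: A2 gives 3 transactions, not 1
C: A1 gives 4 transactions, not 2
D: A1 gives 3 transactions, not 2
E: all counts match (2,1)

Answer: E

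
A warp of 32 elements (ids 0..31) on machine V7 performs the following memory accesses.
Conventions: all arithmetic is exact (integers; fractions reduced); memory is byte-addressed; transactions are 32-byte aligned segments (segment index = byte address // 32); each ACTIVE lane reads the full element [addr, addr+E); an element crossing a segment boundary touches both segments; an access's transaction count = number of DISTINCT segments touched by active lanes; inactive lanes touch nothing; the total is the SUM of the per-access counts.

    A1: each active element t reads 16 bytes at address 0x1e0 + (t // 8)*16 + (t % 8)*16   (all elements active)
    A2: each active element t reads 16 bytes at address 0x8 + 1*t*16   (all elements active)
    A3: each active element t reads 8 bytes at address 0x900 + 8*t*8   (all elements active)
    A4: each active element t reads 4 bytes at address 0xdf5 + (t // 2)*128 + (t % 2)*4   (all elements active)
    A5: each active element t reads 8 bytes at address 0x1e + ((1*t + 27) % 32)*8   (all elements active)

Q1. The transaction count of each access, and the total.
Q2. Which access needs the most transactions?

A1: 6 transactions
A2: 17 transactions
A3: 32 transactions
A4: 16 transactions
A5: 9 transactions

Answer: 6,17,32,16,9; total 80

Answer: A3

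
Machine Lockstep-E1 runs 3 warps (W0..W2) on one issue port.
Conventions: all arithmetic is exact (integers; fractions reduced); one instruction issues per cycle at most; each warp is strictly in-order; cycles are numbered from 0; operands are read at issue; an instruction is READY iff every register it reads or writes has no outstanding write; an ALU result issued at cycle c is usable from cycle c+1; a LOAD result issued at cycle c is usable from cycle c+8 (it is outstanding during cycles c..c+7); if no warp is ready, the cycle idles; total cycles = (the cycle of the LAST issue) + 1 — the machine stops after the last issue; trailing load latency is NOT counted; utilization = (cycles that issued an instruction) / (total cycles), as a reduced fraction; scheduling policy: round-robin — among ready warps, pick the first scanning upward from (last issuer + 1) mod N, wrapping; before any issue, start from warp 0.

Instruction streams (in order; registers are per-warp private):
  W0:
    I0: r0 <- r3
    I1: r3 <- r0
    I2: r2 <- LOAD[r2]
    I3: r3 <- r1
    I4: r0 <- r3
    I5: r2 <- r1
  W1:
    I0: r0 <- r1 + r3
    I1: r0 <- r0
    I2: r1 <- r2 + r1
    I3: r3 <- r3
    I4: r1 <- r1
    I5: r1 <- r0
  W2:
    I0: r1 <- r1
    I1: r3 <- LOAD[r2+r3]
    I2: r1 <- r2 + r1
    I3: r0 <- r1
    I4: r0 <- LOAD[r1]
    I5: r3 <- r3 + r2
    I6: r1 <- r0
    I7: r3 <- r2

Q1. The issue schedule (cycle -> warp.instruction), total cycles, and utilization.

cycle 0: W0.I0
cycle 1: W1.I0
cycle 2: W2.I0
cycle 3: W0.I1
cycle 4: W1.I1
cycle 5: W2.I1
cycle 6: W0.I2
cycle 7: W1.I2
cycle 8: W2.I2
cycle 9: W0.I3
cycle 10: W1.I3
cycle 11: W2.I3
cycle 12: W0.I4
cycle 13: W1.I4
cycle 14: W2.I4
cycle 15: W0.I5
cycle 16: W1.I5
cycle 17: W2.I5
cycle 18: idle
cycle 19: idle
cycle 20: idle
cycle 21: idle
cycle 22: W2.I6
cycle 23: W2.I7

Answer: 24 cycles, utilization 5/6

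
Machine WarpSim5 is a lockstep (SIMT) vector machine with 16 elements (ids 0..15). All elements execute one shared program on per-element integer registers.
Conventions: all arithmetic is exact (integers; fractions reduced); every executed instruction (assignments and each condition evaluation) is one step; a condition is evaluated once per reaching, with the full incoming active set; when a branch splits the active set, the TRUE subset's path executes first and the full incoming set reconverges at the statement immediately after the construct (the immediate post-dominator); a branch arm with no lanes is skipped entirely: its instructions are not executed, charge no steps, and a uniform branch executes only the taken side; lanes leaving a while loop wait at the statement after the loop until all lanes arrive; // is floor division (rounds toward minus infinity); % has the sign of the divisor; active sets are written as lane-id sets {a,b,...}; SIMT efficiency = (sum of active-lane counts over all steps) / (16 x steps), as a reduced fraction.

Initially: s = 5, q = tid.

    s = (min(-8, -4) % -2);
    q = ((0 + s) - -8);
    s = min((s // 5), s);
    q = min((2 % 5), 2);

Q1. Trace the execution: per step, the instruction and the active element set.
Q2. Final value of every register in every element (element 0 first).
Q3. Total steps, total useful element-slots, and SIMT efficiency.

step 0: s <- (min(-8, -4) % -2)      {0,1,2,3,4,5,6,7,8,9,10,11,12,13,14,15}
step 1: q <- ((0 + s) - -8)          {0,1,2,3,4,5,6,7,8,9,10,11,12,13,14,15}
step 2: s <- min((s // 5), s)        {0,1,2,3,4,5,6,7,8,9,10,11,12,13,14,15}
step 3: q <- min((2 % 5), 2)         {0,1,2,3,4,5,6,7,8,9,10,11,12,13,14,15}

Answer: 4 steps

s: 0,0,0,0,0,0,0,0,0,0,0,0,0,0,0,0
q: 2,2,2,2,2,2,2,2,2,2,2,2,2,2,2,2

steps = 4; useful = 64; efficiency = 64/64 = 1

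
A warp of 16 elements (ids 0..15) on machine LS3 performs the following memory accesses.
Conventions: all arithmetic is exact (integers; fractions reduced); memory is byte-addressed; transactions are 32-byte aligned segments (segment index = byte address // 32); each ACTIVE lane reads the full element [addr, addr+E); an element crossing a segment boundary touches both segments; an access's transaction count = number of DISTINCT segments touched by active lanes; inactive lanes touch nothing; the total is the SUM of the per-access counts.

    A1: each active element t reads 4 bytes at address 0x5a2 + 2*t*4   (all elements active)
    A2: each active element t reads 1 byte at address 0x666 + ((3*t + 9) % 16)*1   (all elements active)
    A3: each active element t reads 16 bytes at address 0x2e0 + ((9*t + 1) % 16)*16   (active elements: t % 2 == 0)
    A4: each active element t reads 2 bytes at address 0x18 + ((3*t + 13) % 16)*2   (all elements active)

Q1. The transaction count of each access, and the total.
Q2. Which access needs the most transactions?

A1: 4 transactions
A2: 1 transaction
A3: 8 transactions
A4: 2 transactions

Answer: 4,1,8,2; total 15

Answer: A3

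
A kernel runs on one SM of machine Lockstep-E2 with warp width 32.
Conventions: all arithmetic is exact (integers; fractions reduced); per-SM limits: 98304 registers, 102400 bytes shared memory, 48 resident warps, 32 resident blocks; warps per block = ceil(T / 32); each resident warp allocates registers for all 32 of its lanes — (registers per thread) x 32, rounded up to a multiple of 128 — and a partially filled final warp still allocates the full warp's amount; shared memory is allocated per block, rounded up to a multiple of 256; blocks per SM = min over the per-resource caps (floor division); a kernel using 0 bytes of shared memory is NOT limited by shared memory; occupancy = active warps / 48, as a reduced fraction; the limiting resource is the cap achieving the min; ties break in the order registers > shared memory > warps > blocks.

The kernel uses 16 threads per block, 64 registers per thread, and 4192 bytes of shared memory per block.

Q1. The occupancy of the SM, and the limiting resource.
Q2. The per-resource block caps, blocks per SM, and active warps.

Answer: occupancy 23/48, limited by shared memory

registers: 48 blocks
shared memory: 23 blocks
warps: 48 blocks
blocks: 32 blocks

Answer: 23 blocks, 23 active warps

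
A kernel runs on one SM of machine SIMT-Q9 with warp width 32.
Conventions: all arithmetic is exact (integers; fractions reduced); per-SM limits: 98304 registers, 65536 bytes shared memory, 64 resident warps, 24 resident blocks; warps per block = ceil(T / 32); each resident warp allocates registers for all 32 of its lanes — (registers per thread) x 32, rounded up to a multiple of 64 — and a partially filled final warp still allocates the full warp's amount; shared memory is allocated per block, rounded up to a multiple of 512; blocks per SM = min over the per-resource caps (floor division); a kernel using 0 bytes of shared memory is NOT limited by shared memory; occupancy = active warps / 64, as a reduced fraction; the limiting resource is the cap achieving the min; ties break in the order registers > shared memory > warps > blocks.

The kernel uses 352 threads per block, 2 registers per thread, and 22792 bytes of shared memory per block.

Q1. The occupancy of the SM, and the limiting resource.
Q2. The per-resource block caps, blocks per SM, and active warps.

Answer: occupancy 11/32, limited by shared memory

registers: 139 blocks
shared memory: 2 blocks
warps: 5 blocks
blocks: 24 blocks

Answer: 2 blocks, 22 active warps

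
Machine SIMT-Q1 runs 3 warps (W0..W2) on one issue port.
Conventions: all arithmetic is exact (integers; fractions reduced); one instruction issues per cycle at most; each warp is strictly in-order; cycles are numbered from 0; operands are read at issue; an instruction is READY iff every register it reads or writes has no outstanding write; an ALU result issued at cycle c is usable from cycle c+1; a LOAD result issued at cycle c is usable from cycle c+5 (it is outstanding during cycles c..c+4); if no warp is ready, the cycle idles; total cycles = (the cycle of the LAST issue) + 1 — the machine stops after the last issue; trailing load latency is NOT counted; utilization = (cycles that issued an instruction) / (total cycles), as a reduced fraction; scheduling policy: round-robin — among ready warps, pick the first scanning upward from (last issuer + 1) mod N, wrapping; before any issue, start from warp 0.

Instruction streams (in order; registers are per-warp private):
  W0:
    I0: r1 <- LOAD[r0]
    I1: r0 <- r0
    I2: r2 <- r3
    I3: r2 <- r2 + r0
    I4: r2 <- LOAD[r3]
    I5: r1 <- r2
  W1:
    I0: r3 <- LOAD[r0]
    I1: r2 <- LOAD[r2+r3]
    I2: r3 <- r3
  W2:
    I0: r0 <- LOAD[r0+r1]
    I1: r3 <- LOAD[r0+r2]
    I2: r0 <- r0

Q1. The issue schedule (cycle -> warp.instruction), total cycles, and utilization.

cycle 0: W0.I0
cycle 1: W1.I0
cycle 2: W2.I0
cycle 3: W0.I1
cycle 4: W0.I2
cycle 5: W0.I3
cycle 6: W1.I1
cycle 7: W2.I1
cycle 8: W0.I4
cycle 9: W1.I2
cycle 10: W2.I2
cycle 11: idle
cycle 12: idle
cycle 13: W0.I5

Answer: 14 cycles, utilization 6/7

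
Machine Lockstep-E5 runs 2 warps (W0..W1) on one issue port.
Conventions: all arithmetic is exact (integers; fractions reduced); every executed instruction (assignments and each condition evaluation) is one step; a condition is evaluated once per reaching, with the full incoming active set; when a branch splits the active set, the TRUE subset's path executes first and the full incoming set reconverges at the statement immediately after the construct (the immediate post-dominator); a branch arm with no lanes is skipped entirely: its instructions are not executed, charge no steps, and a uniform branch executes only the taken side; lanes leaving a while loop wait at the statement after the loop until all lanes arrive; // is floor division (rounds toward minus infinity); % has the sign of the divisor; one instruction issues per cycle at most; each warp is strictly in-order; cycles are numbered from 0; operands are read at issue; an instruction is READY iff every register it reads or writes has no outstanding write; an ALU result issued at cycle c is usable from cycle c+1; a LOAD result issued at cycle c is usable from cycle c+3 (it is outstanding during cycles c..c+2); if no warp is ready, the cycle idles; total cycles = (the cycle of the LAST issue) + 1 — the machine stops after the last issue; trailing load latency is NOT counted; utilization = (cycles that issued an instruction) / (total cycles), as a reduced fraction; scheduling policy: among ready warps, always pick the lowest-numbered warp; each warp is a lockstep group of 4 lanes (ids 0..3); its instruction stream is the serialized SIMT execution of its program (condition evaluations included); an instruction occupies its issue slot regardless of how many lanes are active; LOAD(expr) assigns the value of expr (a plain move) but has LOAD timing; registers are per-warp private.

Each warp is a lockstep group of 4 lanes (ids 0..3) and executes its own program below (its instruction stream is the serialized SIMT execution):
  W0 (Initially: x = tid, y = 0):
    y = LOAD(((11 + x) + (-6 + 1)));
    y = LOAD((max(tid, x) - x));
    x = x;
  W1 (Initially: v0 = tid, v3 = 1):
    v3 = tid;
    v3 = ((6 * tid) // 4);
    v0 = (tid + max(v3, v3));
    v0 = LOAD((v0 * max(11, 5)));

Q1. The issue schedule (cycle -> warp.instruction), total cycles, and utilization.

cycle 0: W0.I0
cycle 1: W1.I0
cycle 2: W1.I1
cycle 3: W0.I1
cycle 4: W0.I2
cycle 5: W1.I2
cycle 6: W1.I3

Answer: 7 cycles, utilization 1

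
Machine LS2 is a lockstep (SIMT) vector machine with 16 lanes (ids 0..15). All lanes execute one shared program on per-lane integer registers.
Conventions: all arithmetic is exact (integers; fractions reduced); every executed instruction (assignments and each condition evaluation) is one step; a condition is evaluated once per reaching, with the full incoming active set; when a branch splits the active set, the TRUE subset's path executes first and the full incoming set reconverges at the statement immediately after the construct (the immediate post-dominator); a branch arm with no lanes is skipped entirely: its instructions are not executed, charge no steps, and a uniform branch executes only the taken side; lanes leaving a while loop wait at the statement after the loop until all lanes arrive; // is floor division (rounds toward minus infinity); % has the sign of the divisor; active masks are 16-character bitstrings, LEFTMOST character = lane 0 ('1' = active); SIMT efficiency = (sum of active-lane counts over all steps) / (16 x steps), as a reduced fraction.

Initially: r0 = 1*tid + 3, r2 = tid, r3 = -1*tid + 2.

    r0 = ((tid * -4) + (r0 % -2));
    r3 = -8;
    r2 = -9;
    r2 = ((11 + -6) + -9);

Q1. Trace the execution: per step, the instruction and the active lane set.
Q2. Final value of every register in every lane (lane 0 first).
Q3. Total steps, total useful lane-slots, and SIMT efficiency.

step 0: r0 <- ((tid * -4) + (r0 % -2)) 1111111111111111
step 1: r3 <- -8                     1111111111111111
step 2: r2 <- -9                     1111111111111111
step 3: r2 <- ((11 + -6) + -9)       1111111111111111

Answer: 4 steps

r0: -1,-4,-9,-12,-17,-20,-25,-28,-33,-36,-41,-44,-49,-52,-57,-60
r2: -4,-4,-4,-4,-4,-4,-4,-4,-4,-4,-4,-4,-4,-4,-4,-4
r3: -8,-8,-8,-8,-8,-8,-8,-8,-8,-8,-8,-8,-8,-8,-8,-8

steps = 4; useful = 64; efficiency = 64/64 = 1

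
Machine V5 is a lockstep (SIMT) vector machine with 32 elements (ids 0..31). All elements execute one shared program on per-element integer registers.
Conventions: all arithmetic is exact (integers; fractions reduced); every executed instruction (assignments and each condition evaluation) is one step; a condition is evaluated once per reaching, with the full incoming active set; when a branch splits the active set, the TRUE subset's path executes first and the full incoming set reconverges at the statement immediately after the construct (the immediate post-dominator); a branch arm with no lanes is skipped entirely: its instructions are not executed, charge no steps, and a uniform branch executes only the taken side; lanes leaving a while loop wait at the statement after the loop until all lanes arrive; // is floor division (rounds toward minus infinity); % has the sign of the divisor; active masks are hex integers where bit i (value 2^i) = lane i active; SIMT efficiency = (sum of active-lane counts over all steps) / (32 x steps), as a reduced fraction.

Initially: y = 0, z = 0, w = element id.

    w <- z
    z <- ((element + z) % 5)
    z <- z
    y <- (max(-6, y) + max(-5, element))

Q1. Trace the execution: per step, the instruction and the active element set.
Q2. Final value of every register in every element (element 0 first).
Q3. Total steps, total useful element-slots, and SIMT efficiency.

step 0: w <- z                       0xffffffff
step 1: z <- ((element + z) % 5)     0xffffffff
step 2: z <- z                       0xffffffff
step 3: y <- (max(-6, y) + max(-5, element)) 0xffffffff

Answer: 4 steps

y: 0,1,2,3,4,5,6,7,8,9,10,11,12,13,14,15,16,17,18,19,20,21,22,23,24,25,26,27,28,29,30,31
z: 0,1,2,3,4,0,1,2,3,4,0,1,2,3,4,0,1,2,3,4,0,1,2,3,4,0,1,2,3,4,0,1
w: 0,0,0,0,0,0,0,0,0,0,0,0,0,0,0,0,0,0,0,0,0,0,0,0,0,0,0,0,0,0,0,0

steps = 4; useful = 128; efficiency = 128/128 = 1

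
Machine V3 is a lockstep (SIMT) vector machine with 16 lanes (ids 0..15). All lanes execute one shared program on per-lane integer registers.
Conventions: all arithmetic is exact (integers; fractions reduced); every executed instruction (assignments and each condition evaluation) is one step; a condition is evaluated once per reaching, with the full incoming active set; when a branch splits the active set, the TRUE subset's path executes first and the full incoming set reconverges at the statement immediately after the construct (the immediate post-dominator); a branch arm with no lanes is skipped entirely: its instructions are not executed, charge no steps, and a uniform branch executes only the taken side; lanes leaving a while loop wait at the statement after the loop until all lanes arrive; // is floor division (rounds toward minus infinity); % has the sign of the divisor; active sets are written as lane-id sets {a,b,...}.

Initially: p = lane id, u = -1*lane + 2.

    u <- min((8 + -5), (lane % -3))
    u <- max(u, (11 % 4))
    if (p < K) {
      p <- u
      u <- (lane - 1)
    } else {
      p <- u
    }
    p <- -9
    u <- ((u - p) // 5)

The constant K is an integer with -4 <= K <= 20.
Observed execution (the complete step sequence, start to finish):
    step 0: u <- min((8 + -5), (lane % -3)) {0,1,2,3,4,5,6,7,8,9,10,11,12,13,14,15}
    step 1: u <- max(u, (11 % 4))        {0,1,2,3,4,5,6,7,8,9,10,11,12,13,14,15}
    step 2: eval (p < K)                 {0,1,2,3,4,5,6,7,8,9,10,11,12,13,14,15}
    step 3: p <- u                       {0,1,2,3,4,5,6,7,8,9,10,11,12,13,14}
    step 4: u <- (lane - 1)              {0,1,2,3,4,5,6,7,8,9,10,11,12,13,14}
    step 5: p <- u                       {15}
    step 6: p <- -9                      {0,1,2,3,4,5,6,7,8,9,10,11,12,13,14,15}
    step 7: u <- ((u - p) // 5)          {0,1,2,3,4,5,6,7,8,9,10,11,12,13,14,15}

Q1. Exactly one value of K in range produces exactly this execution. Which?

Answer: K = 15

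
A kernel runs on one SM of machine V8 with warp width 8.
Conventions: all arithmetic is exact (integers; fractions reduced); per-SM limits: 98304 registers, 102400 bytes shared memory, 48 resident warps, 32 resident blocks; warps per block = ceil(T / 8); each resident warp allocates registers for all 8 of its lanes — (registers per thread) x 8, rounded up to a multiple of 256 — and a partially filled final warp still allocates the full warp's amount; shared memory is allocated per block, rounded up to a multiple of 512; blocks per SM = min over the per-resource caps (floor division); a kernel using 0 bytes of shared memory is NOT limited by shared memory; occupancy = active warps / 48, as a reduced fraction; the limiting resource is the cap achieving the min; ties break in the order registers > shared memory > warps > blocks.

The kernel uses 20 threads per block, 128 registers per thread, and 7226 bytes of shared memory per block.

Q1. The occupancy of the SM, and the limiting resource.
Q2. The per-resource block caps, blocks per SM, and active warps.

Answer: occupancy 13/16, limited by shared memory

registers: 32 blocks
shared memory: 13 blocks
warps: 16 blocks
blocks: 32 blocks

Answer: 13 blocks, 39 active warps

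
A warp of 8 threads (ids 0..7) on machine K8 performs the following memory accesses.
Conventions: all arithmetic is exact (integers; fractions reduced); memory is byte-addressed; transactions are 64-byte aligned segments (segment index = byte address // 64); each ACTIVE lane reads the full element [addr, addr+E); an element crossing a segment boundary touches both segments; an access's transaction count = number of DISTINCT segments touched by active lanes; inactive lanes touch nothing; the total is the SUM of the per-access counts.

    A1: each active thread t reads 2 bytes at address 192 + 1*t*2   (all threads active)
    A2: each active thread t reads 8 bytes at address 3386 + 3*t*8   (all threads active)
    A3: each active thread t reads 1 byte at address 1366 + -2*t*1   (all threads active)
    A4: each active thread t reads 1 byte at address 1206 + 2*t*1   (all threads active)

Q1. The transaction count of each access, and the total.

A1: 1 transaction
A2: 4 transactions
A3: 1 transaction
A4: 2 transactions

Answer: 1,4,1,2; total 8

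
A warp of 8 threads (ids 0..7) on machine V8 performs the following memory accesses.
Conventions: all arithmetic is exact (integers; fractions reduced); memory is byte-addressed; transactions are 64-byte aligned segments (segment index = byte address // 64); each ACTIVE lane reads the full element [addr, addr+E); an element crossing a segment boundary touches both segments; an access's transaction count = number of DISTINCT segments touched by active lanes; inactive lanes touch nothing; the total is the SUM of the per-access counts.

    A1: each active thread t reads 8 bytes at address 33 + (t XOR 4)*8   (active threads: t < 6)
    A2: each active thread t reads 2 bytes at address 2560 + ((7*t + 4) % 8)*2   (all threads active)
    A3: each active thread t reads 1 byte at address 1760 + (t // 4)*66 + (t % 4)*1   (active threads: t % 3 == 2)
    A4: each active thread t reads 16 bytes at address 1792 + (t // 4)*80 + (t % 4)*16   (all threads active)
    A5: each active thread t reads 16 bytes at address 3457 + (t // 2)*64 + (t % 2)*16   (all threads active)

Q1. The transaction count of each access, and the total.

A1: 2 transactions
A2: 1 transaction
A3: 2 transactions
A4: 3 transactions
A5: 4 transactions

Answer: 2,1,2,3,4; total 12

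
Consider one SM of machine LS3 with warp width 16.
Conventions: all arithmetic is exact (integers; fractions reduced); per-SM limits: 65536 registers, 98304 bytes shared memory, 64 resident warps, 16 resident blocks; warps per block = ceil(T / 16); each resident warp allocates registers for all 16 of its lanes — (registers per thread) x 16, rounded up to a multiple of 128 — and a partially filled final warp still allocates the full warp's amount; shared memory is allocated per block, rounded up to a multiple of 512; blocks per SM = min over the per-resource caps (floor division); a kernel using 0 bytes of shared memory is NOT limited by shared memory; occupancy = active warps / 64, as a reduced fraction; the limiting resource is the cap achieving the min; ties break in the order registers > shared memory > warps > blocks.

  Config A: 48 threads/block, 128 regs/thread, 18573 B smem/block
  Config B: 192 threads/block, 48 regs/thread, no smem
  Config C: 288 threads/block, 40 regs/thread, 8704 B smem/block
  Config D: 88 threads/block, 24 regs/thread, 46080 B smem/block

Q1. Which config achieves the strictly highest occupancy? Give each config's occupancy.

occupancies: A 15/64, B 15/16, C 27/32, D 3/16

Answer: B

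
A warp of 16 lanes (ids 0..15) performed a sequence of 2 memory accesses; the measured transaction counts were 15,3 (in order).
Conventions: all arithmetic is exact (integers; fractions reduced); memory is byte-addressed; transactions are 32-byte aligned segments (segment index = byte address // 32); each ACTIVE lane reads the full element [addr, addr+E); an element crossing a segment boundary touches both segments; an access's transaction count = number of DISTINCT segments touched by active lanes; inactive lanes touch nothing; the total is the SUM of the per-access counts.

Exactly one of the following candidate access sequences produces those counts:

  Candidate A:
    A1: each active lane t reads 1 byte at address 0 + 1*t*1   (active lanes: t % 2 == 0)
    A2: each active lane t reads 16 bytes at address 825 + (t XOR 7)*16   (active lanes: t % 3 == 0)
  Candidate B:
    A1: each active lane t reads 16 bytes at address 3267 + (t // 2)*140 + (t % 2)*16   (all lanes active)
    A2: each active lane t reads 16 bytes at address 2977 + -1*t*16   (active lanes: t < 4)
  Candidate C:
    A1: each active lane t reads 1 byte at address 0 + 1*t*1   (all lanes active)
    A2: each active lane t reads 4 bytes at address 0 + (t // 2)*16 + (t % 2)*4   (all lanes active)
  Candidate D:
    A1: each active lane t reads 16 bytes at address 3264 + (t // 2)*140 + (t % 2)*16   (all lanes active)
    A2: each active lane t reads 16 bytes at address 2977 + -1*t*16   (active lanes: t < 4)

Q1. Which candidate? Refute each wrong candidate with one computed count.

A: A1 gives 1 transaction, not 15
B: A1 gives 16 transactions, not 15
C: A1 gives 1 transaction, not 15
D: all counts match (15,3)

Answer: D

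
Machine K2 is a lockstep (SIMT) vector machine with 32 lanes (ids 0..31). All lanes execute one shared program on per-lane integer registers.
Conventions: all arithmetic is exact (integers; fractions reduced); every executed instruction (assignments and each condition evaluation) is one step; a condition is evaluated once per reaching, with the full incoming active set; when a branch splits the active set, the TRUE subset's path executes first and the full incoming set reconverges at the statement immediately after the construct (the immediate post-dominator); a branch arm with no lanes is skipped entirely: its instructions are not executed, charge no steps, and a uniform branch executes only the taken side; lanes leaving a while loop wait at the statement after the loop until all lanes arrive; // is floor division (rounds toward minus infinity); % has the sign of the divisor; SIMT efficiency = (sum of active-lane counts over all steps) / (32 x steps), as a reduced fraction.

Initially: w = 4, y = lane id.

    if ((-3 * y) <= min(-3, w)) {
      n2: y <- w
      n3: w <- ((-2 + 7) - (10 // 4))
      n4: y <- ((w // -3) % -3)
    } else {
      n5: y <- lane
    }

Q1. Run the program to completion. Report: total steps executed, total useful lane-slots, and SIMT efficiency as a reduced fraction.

Answer: 5 steps, 126 useful, 63/80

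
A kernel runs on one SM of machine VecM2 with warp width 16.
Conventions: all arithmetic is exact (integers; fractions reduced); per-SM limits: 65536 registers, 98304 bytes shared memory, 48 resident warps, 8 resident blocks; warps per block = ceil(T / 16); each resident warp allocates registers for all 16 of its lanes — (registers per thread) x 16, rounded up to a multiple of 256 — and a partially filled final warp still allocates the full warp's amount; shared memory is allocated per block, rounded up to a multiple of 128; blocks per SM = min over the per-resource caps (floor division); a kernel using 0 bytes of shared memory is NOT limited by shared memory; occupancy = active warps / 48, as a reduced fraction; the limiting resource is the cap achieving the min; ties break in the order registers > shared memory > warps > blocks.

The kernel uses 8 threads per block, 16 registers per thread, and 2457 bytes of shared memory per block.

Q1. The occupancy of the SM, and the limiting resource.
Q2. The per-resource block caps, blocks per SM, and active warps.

Answer: occupancy 1/6, limited by blocks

registers: 256 blocks
shared memory: 38 blocks
warps: 48 blocks
blocks: 8 blocks

Answer: 8 blocks, 8 active warps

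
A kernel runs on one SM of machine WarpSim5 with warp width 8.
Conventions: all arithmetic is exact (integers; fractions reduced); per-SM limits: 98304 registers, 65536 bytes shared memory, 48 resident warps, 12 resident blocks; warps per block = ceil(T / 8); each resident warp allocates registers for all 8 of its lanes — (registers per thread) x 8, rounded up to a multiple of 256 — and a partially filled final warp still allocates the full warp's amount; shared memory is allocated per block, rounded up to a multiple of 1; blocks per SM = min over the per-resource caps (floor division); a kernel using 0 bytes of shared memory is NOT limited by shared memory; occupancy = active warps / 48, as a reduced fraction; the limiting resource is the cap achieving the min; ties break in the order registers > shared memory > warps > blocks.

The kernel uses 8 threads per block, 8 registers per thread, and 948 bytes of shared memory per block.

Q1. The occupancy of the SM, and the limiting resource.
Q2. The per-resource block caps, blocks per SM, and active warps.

Answer: occupancy 1/4, limited by blocks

registers: 384 blocks
shared memory: 69 blocks
warps: 48 blocks
blocks: 12 blocks

Answer: 12 blocks, 12 active warps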